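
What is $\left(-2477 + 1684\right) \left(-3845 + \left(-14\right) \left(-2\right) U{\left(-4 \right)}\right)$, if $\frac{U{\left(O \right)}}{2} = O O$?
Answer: $2338557$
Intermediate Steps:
$U{\left(O \right)} = 2 O^{2}$ ($U{\left(O \right)} = 2 O O = 2 O^{2}$)
$\left(-2477 + 1684\right) \left(-3845 + \left(-14\right) \left(-2\right) U{\left(-4 \right)}\right) = \left(-2477 + 1684\right) \left(-3845 + \left(-14\right) \left(-2\right) 2 \left(-4\right)^{2}\right) = - 793 \left(-3845 + 28 \cdot 2 \cdot 16\right) = - 793 \left(-3845 + 28 \cdot 32\right) = - 793 \left(-3845 + 896\right) = \left(-793\right) \left(-2949\right) = 2338557$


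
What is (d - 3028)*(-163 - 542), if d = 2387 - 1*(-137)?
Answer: 355320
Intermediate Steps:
d = 2524 (d = 2387 + 137 = 2524)
(d - 3028)*(-163 - 542) = (2524 - 3028)*(-163 - 542) = -504*(-705) = 355320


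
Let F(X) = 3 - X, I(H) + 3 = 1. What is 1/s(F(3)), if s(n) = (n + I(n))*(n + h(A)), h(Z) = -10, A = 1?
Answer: 1/20 ≈ 0.050000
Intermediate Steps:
I(H) = -2 (I(H) = -3 + 1 = -2)
s(n) = (-10 + n)*(-2 + n) (s(n) = (n - 2)*(n - 10) = (-2 + n)*(-10 + n) = (-10 + n)*(-2 + n))
1/s(F(3)) = 1/(20 + (3 - 1*3)**2 - 12*(3 - 1*3)) = 1/(20 + (3 - 3)**2 - 12*(3 - 3)) = 1/(20 + 0**2 - 12*0) = 1/(20 + 0 + 0) = 1/20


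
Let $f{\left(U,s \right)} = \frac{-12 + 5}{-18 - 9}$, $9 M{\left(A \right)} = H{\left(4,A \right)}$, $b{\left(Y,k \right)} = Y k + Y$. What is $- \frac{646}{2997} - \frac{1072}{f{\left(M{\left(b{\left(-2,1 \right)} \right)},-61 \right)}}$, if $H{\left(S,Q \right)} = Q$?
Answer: $- \frac{86749690}{20979} \approx -4135.1$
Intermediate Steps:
$b{\left(Y,k \right)} = Y + Y k$
$M{\left(A \right)} = \frac{A}{9}$
$f{\left(U,s \right)} = \frac{7}{27}$ ($f{\left(U,s \right)} = - \frac{7}{-27} = \left(-7\right) \left(- \frac{1}{27}\right) = \frac{7}{27}$)
$- \frac{646}{2997} - \frac{1072}{f{\left(M{\left(b{\left(-2,1 \right)} \right)},-61 \right)}} = - \frac{646}{2997} - \frac{1072}{\frac{7}{27}} = \left(-646\right) \frac{1}{2997} - \frac{28944}{7} = - \frac{646}{2997} - \frac{28944}{7} = - \frac{86749690}{20979}$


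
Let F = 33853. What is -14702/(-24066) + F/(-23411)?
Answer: -235258888/281704563 ≈ -0.83513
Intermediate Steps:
-14702/(-24066) + F/(-23411) = -14702/(-24066) + 33853/(-23411) = -14702*(-1/24066) + 33853*(-1/23411) = 7351/12033 - 33853/23411 = -235258888/281704563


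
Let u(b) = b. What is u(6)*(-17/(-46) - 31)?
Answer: -4227/23 ≈ -183.78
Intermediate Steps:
u(6)*(-17/(-46) - 31) = 6*(-17/(-46) - 31) = 6*(-17*(-1/46) - 31) = 6*(17/46 - 31) = 6*(-1409/46) = -4227/23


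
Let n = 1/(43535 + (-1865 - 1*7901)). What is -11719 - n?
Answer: -395738912/33769 ≈ -11719.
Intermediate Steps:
n = 1/33769 (n = 1/(43535 + (-1865 - 7901)) = 1/(43535 - 9766) = 1/33769 ≈ 2.9613e-5)
-11719 - n = -11719 - 1*1/33769 = -11719 - 1/33769 = -395738912/33769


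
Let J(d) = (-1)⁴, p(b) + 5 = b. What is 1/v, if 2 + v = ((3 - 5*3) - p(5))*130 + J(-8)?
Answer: -1/1561 ≈ -0.00064061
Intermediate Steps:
p(b) = -5 + b
J(d) = 1
v = -1561 (v = -2 + (((3 - 5*3) - (-5 + 5))*130 + 1) = -2 + (((3 - 15) - 1*0)*130 + 1) = -2 + ((-12 + 0)*130 + 1) = -2 + (-12*130 + 1) = -2 + (-1560 + 1) = -2 - 1559 = -1561)
1/v = 1/(-1561) = -1/1561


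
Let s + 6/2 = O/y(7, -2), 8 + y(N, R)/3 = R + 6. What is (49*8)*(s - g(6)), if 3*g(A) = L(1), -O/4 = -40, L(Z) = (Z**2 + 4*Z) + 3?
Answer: -7448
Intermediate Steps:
L(Z) = 3 + Z**2 + 4*Z
y(N, R) = -6 + 3*R (y(N, R) = -24 + 3*(R + 6) = -24 + 3*(6 + R) = -24 + (18 + 3*R) = -6 + 3*R)
O = 160 (O = -4*(-40) = 160)
s = -49/3 (s = -3 + 160/(-6 + 3*(-2)) = -3 + 160/(-6 - 6) = -3 + 160/(-12) = -3 + 160*(-1/12) = -3 - 40/3 = -49/3 ≈ -16.333)
g(A) = 8/3 (g(A) = (3 + 1**2 + 4*1)/3 = (3 + 1 + 4)/3 = (1/3)*8 = 8/3)
(49*8)*(s - g(6)) = (49*8)*(-49/3 - 1*8/3) = 392*(-49/3 - 8/3) = 392*(-19) = -7448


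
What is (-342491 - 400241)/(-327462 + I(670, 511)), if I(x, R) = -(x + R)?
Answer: 742732/328643 ≈ 2.2600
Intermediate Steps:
I(x, R) = -R - x (I(x, R) = -(R + x) = -R - x)
(-342491 - 400241)/(-327462 + I(670, 511)) = (-342491 - 400241)/(-327462 + (-1*511 - 1*670)) = -742732/(-327462 + (-511 - 670)) = -742732/(-327462 - 1181) = -742732/(-328643) = -742732*(-1/328643) = 742732/328643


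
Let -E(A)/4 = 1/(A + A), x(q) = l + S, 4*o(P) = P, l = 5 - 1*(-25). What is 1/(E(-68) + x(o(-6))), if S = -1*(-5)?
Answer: 34/1191 ≈ 0.028547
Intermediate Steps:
l = 30 (l = 5 + 25 = 30)
S = 5
o(P) = P/4
x(q) = 35 (x(q) = 30 + 5 = 35)
E(A) = -2/A (E(A) = -4/(A + A) = -4*1/(2*A) = -2/A)
1/(E(-68) + x(o(-6))) = 1/(-2/(-68) + 35) = 1/(-2*(-1/68) + 35) = 1/(1/34 + 35) = 1/(1191/34) = 34/1191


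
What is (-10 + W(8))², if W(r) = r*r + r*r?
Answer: 13924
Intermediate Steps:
W(r) = 2*r² (W(r) = r² + r² = 2*r²)
(-10 + W(8))² = (-10 + 2*8²)² = (-10 + 2*64)² = (-10 + 128)² = 118² = 13924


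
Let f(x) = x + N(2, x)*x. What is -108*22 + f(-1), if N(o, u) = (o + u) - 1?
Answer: -2377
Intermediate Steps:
N(o, u) = -1 + o + u
f(x) = x + x*(1 + x) (f(x) = x + (-1 + 2 + x)*x = x + (1 + x)*x = x + x*(1 + x))
-108*22 + f(-1) = -108*22 - (2 - 1) = -2376 - 1*1 = -2376 - 1 = -2377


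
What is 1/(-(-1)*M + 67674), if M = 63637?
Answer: 1/131311 ≈ 7.6155e-6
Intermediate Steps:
1/(-(-1)*M + 67674) = 1/(-(-1)*63637 + 67674) = 1/(-1*(-63637) + 67674) = 1/(63637 + 67674) = 1/131311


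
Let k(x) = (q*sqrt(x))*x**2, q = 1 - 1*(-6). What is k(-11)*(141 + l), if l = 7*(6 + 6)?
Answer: 190575*I*sqrt(11) ≈ 6.3207e+5*I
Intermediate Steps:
q = 7 (q = 1 + 6 = 7)
k(x) = 7*x**(5/2) (k(x) = (7*sqrt(x))*x**2 = 7*x**(5/2))
l = 84 (l = 7*12 = 84)
k(-11)*(141 + l) = (7*(-11)**(5/2))*(141 + 84) = (7*(121*I*sqrt(11)))*225 = (847*I*sqrt(11))*225 = 190575*I*sqrt(11)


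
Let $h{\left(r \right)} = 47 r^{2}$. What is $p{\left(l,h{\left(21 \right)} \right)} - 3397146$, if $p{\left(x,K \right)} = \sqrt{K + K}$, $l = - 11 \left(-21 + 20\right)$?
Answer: $-3397146 + 21 \sqrt{94} \approx -3.3969 \cdot 10^{6}$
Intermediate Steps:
$l = 11$ ($l = \left(-11\right) \left(-1\right) = 11$)
$p{\left(x,K \right)} = \sqrt{2} \sqrt{K}$ ($p{\left(x,K \right)} = \sqrt{2 K} = \sqrt{2} \sqrt{K}$)
$p{\left(l,h{\left(21 \right)} \right)} - 3397146 = \sqrt{2} \sqrt{47 \cdot 21^{2}} - 3397146 = \sqrt{2} \sqrt{47 \cdot 441} - 3397146 = \sqrt{2} \sqrt{20727} - 3397146 = \sqrt{2} \cdot 21 \sqrt{47} - 3397146 = 21 \sqrt{94} - 3397146 = -3397146 + 21 \sqrt{94}$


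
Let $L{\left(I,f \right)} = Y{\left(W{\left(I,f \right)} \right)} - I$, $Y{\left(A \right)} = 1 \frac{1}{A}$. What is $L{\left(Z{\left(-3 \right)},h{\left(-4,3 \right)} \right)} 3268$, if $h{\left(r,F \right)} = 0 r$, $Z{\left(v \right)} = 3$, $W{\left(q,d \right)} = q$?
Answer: $- \frac{26144}{3} \approx -8714.7$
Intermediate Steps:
$Y{\left(A \right)} = \frac{1}{A}$
$h{\left(r,F \right)} = 0$
$L{\left(I,f \right)} = \frac{1}{I} - I$
$L{\left(Z{\left(-3 \right)},h{\left(-4,3 \right)} \right)} 3268 = \left(\frac{1}{3} - 3\right) 3268 = \left(- \frac{8}{3}\right) 3268 = - \frac{26144}{3}$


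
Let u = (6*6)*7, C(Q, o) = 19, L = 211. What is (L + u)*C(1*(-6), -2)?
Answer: 8797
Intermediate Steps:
u = 252 (u = 36*7 = 252)
(L + u)*C(1*(-6), -2) = (211 + 252)*19 = 463*19 = 8797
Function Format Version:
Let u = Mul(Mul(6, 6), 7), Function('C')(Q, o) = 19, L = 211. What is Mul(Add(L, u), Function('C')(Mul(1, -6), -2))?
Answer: 8797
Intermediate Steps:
u = 252 (u = Mul(36, 7) = 252)
Mul(Add(L, u), Function('C')(Mul(1, -6), -2)) = Mul(Add(211, 252), 19) = Mul(463, 19) = 8797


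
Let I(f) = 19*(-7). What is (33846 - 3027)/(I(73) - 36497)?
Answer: -10273/12210 ≈ -0.84136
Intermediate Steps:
I(f) = -133
(33846 - 3027)/(I(73) - 36497) = (33846 - 3027)/(-133 - 36497) = 30819/(-36630) = 30819*(-1/36630) = -10273/12210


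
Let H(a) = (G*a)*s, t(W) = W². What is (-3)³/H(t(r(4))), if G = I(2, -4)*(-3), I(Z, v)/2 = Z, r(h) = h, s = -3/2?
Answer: -3/32 ≈ -0.093750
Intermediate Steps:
s = -3/2 (s = -3*½ = -3/2 ≈ -1.5000)
I(Z, v) = 2*Z
G = -12 (G = (2*2)*(-3) = 4*(-3) = -12)
H(a) = 18*a (H(a) = -12*a*(-3/2) = 18*a)
(-3)³/H(t(r(4))) = (-3)³/((18*4²)) = -27/(18*16) = -27/288 = -27*1/288 = -3/32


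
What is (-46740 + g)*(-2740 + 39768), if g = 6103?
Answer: -1504706836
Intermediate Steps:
(-46740 + g)*(-2740 + 39768) = (-46740 + 6103)*(-2740 + 39768) = -40637*37028 = -1504706836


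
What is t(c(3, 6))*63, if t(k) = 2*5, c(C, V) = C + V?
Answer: 630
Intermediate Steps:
t(k) = 10
t(c(3, 6))*63 = 10*63 = 630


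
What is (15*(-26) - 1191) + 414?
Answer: -1167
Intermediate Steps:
(15*(-26) - 1191) + 414 = (-390 - 1191) + 414 = -1581 + 414 = -1167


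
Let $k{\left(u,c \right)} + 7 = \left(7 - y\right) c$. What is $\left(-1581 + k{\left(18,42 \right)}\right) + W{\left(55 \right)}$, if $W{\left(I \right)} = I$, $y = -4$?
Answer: $-1071$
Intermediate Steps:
$k{\left(u,c \right)} = -7 + 11 c$ ($k{\left(u,c \right)} = -7 + \left(7 - -4\right) c = -7 + \left(7 + 4\right) c = -7 + 11 c$)
$\left(-1581 + k{\left(18,42 \right)}\right) + W{\left(55 \right)} = \left(-1581 + \left(-7 + 11 \cdot 42\right)\right) + 55 = \left(-1581 + \left(-7 + 462\right)\right) + 55 = \left(-1581 + 455\right) + 55 = -1126 + 55 = -1071$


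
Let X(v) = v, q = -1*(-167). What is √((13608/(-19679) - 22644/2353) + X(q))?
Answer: √335952165048022523/46304687 ≈ 12.517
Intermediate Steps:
q = 167
√((13608/(-19679) - 22644/2353) + X(q)) = √((13608/(-19679) - 22644/2353) + 167) = √((13608*(-1/19679) - 22644*1/2353) + 167) = √((-13608/19679 - 22644/2353) + 167) = √(-477630900/46304687 + 167) = √(7255251829/46304687) = √335952165048022523/46304687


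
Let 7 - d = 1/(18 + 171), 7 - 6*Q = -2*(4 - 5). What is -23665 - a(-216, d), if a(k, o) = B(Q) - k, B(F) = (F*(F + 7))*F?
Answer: -5159471/216 ≈ -23886.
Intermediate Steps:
Q = ⅚ (Q = 7/6 - (-1)*(4 - 5)/3 = 7/6 - (-1)*(-1)/3 = 7/6 - ⅙*2 = 7/6 - ⅓ = ⅚ ≈ 0.83333)
B(F) = F²*(7 + F) (B(F) = (F*(7 + F))*F = F²*(7 + F))
d = 1322/189 (d = 7 - 1/(18 + 171) = 7 - 1/189 = 1322/189 ≈ 6.9947)
a(k, o) = 1175/216 - k (a(k, o) = (⅚)²*(7 + ⅚) - k = (25/36)*(47/6) - k = 1175/216 - k)
-23665 - a(-216, d) = -23665 - (1175/216 - 1*(-216)) = -23665 - (1175/216 + 216) = -23665 - 1*47831/216 = -23665 - 47831/216 = -5159471/216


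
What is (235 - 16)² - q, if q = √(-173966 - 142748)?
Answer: 47961 - I*√316714 ≈ 47961.0 - 562.77*I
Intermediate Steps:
q = I*√316714 (q = √(-316714) = I*√316714 ≈ 562.77*I)
(235 - 16)² - q = (235 - 16)² - I*√316714 = 219² - I*√316714 = 47961 - I*√316714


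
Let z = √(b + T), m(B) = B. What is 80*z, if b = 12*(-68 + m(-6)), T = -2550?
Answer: 240*I*√382 ≈ 4690.8*I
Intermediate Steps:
b = -888 (b = 12*(-68 - 6) = 12*(-74) = -888)
z = 3*I*√382 (z = √(-888 - 2550) = √(-3438) = 3*I*√382 ≈ 58.634*I)
80*z = 80*(3*I*√382) = 240*I*√382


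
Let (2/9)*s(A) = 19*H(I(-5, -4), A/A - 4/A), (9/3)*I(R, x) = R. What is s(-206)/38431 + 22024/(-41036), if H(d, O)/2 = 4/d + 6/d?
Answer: -222126820/394263629 ≈ -0.56340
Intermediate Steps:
I(R, x) = R/3
H(d, O) = 20/d (H(d, O) = 2*(4/d + 6/d) = 2*(10/d) = 20/d)
s(A) = -1026 (s(A) = 9*(19*(20/(((⅓)*(-5)))))/2 = 9*(19*(20/(-5/3)))/2 = 9*(19*(20*(-⅗)))/2 = 9*(19*(-12))/2 = (9/2)*(-228) = -1026)
s(-206)/38431 + 22024/(-41036) = -1026/38431 + 22024/(-41036) = -1026*1/38431 + 22024*(-1/41036) = -1026/38431 - 5506/10259 = -222126820/394263629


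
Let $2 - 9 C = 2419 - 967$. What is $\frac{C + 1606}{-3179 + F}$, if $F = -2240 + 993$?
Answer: $- \frac{6502}{19917} \approx -0.32645$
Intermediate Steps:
$F = -1247$
$C = - \frac{1450}{9}$ ($C = \frac{2}{9} - \frac{2419 - 967}{9} = \frac{2}{9} - \frac{484}{3} = - \frac{1450}{9} \approx -161.11$)
$\frac{C + 1606}{-3179 + F} = \frac{- \frac{1450}{9} + 1606}{-3179 - 1247} = \frac{13004}{9 \left(-4426\right)} = \frac{13004}{9} \left(- \frac{1}{4426}\right) = - \frac{6502}{19917}$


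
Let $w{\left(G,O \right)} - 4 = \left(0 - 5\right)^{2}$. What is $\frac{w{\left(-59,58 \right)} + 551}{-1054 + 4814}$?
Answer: $\frac{29}{188} \approx 0.15426$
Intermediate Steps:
$w{\left(G,O \right)} = 29$ ($w{\left(G,O \right)} = 4 + \left(0 - 5\right)^{2} = 4 + \left(-5\right)^{2} = 4 + 25 = 29$)
$\frac{w{\left(-59,58 \right)} + 551}{-1054 + 4814} = \frac{29 + 551}{-1054 + 4814} = \frac{580}{3760} = 580 \cdot \frac{1}{3760} = \frac{29}{188}$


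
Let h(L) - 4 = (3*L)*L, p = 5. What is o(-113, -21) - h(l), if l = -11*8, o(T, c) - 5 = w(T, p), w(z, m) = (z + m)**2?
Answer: -11567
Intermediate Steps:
w(z, m) = (m + z)**2
o(T, c) = 5 + (5 + T)**2
l = -88
h(L) = 4 + 3*L**2 (h(L) = 4 + (3*L)*L = 4 + 3*L**2)
o(-113, -21) - h(l) = (5 + (5 - 113)**2) - (4 + 3*(-88)**2) = (5 + (-108)**2) - (4 + 3*7744) = (5 + 11664) - (4 + 23232) = 11669 - 1*23236 = 11669 - 23236 = -11567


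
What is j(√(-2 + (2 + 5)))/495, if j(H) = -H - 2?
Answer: -2/495 - √5/495 ≈ -0.0085577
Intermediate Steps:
j(H) = -2 - H
j(√(-2 + (2 + 5)))/495 = (-2 - √(-2 + (2 + 5)))/495 = (-2 - √(-2 + 7))*(1/495) = (-2 - √5)*(1/495) = -2/495 - √5/495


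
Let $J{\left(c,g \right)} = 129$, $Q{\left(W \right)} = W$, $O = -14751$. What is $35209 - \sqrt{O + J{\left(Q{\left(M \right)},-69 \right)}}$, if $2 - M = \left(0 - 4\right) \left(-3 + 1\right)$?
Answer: $35209 - i \sqrt{14622} \approx 35209.0 - 120.92 i$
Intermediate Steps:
$M = -6$ ($M = 2 - \left(0 - 4\right) \left(-3 + 1\right) = 2 - \left(-4\right) \left(-2\right) = 2 - 8 = -6$)
$35209 - \sqrt{O + J{\left(Q{\left(M \right)},-69 \right)}} = 35209 - \sqrt{-14751 + 129} = 35209 - \sqrt{-14622} = 35209 - i \sqrt{14622}$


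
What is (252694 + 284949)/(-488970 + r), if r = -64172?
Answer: -537643/553142 ≈ -0.97198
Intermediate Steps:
(252694 + 284949)/(-488970 + r) = (252694 + 284949)/(-488970 - 64172) = 537643/(-553142) = 537643*(-1/553142) = -537643/553142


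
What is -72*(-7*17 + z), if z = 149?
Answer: -2160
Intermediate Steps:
-72*(-7*17 + z) = -72*(-7*17 + 149) = -72*(-119 + 149) = -72*30 = -2160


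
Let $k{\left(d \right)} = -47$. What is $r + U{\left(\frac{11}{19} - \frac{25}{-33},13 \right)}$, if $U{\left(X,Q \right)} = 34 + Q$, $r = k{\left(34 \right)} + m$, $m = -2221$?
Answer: $-2221$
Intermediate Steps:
$r = -2268$ ($r = -47 - 2221 = -2268$)
$r + U{\left(\frac{11}{19} - \frac{25}{-33},13 \right)} = -2268 + \left(34 + 13\right) = -2268 + 47 = -2221$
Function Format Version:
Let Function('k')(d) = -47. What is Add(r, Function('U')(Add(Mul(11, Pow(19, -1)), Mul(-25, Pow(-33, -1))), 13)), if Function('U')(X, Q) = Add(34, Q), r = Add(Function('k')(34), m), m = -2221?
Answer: -2221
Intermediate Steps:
r = -2268 (r = Add(-47, -2221) = -2268)
Add(r, Function('U')(Add(Mul(11, Pow(19, -1)), Mul(-25, Pow(-33, -1))), 13)) = Add(-2268, Add(34, 13)) = Add(-2268, 47) = -2221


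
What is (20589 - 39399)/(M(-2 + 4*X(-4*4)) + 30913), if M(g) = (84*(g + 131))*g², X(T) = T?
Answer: -18810/23814673 ≈ -0.00078985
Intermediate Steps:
M(g) = g²*(11004 + 84*g) (M(g) = (84*(131 + g))*g² = (11004 + 84*g)*g² = g²*(11004 + 84*g))
(20589 - 39399)/(M(-2 + 4*X(-4*4)) + 30913) = (20589 - 39399)/(84*(-2 + 4*(-4*4))²*(131 + (-2 + 4*(-4*4))) + 30913) = -18810/(84*(-2 + 4*(-16))²*(131 + (-2 + 4*(-16))) + 30913) = -18810/(84*(-2 - 64)²*(131 + (-2 - 64)) + 30913) = -18810/(84*(-66)²*(131 - 66) + 30913) = -18810/(84*4356*65 + 30913) = -18810/(23783760 + 30913) = -18810/23814673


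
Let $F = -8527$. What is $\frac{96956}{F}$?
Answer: $- \frac{96956}{8527} \approx -11.37$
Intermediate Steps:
$\frac{96956}{F} = \frac{96956}{-8527} = 96956 \left(- \frac{1}{8527}\right) = - \frac{96956}{8527}$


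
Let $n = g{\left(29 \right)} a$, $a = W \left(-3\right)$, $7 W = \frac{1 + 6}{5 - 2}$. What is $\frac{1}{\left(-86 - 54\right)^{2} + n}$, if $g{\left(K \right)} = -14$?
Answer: $\frac{1}{19614} \approx 5.0984 \cdot 10^{-5}$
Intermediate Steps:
$W = \frac{1}{3}$ ($W = \frac{\left(1 + 6\right) \frac{1}{5 - 2}}{7} = \frac{7 \cdot \frac{1}{3}}{7} = \frac{1}{7} \cdot \frac{7}{3} = \frac{1}{3} \approx 0.33333$)
$a = -1$ ($a = \frac{1}{3} \left(-3\right) = -1$)
$n = 14$ ($n = \left(-14\right) \left(-1\right) = 14$)
$\frac{1}{\left(-86 - 54\right)^{2} + n} = \frac{1}{\left(-86 - 54\right)^{2} + 14} = \frac{1}{\left(-140\right)^{2} + 14} = \frac{1}{19600 + 14} = \frac{1}{19614}$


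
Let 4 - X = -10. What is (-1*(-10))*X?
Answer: 140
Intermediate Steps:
X = 14 (X = 4 - 1*(-10) = 4 + 10 = 14)
(-1*(-10))*X = -1*(-10)*14 = 10*14 = 140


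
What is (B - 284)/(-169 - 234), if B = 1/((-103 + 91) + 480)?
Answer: 132911/188604 ≈ 0.70471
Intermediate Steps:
B = 1/468 (B = 1/(-12 + 480) = 1/468 ≈ 0.0021368)
(B - 284)/(-169 - 234) = (1/468 - 284)/(-169 - 234) = -132911/468/(-403) = -132911/468*(-1/403) = 132911/188604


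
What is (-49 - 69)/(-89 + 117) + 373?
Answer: 5163/14 ≈ 368.79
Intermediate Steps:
(-49 - 69)/(-89 + 117) + 373 = -118/28 + 373 = -118*1/28 + 373 = -59/14 + 373 = 5163/14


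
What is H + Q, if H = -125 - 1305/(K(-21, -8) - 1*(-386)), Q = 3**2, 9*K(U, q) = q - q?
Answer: -46081/386 ≈ -119.38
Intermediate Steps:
K(U, q) = 0 (K(U, q) = (q - q)/9 = (1/9)*0 = 0)
Q = 9
H = -49555/386 (H = -125 - 1305/(0 - 1*(-386)) = -125 - 1305/(0 + 386) = -125 - 1305/386 = -49555/386 ≈ -128.38)
H + Q = -49555/386 + 9 = -46081/386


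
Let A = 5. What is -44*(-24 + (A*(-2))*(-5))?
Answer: -1144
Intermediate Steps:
-44*(-24 + (A*(-2))*(-5)) = -44*(-24 + (5*(-2))*(-5)) = -44*(-24 - 10*(-5)) = -44*(-24 + 50) = -44*26 = -1144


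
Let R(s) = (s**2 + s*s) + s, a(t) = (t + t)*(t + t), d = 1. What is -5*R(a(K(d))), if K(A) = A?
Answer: -180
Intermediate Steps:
a(t) = 4*t**2 (a(t) = (2*t)*(2*t) = 4*t**2)
R(s) = s + 2*s**2 (R(s) = (s**2 + s**2) + s = 2*s**2 + s = s + 2*s**2)
-5*R(a(K(d))) = -5*4*1**2*(1 + 2*(4*1**2)) = -5*4*1*(1 + 2*(4*1)) = -20*(1 + 2*4) = -20*(1 + 8) = -20*9 = -5*36 = -180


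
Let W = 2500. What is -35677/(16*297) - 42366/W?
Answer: -72628933/2970000 ≈ -24.454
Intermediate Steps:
-35677/(16*297) - 42366/W = -35677/(16*297) - 42366/2500 = -35677/4752 - 42366*1/2500 = -35677*1/4752 - 21183/1250 = -35677/4752 - 21183/1250 = -72628933/2970000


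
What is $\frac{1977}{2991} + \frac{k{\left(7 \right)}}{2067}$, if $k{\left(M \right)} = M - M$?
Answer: $\frac{659}{997} \approx 0.66098$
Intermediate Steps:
$k{\left(M \right)} = 0$
$\frac{1977}{2991} + \frac{k{\left(7 \right)}}{2067} = \frac{1977}{2991} + \frac{0}{2067} = 1977 \cdot \frac{1}{2991} + 0 \cdot \frac{1}{2067} = \frac{659}{997} + 0 = \frac{659}{997}$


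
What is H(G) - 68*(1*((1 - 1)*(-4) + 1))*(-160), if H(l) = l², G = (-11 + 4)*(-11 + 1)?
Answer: 15780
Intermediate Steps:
G = 70 (G = -7*(-10) = 70)
H(G) - 68*(1*((1 - 1)*(-4) + 1))*(-160) = 70² - 68*(1*((1 - 1)*(-4) + 1))*(-160) = 4900 - 68*(1*(0*(-4) + 1))*(-160) = 4900 - 68*(1*(0 + 1))*(-160) = 4900 - 68*(1*1)*(-160) = 4900 - 68*1*(-160) = 4900 - 68*(-160) = 4900 - 1*(-10880) = 4900 + 10880 = 15780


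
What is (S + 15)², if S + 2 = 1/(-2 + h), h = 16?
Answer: 33489/196 ≈ 170.86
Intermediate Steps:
S = -27/14 (S = -2 + 1/(-2 + 16) = -2 + 1/14 = -27/14 ≈ -1.9286)
(S + 15)² = (-27/14 + 15)² = (183/14)² = 33489/196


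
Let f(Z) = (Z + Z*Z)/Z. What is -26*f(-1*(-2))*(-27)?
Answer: 2106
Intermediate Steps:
f(Z) = (Z + Z**2)/Z
-26*f(-1*(-2))*(-27) = -26*(1 - 1*(-2))*(-27) = -26*(1 + 2)*(-27) = -26*3*(-27) = -78*(-27) = 2106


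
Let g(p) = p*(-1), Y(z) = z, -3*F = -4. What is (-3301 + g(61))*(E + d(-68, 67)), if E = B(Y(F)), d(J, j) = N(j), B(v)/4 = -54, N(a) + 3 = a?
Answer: 511024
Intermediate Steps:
F = 4/3 (F = -1/3*(-4) = 4/3 ≈ 1.3333)
N(a) = -3 + a
B(v) = -216 (B(v) = 4*(-54) = -216)
d(J, j) = -3 + j
E = -216
g(p) = -p
(-3301 + g(61))*(E + d(-68, 67)) = (-3301 - 1*61)*(-216 + (-3 + 67)) = (-3301 - 61)*(-216 + 64) = -3362*(-152) = 511024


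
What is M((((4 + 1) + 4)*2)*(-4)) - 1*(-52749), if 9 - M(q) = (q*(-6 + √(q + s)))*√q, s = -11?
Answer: 52758 - 432*√166 - 2592*I*√2 ≈ 47192.0 - 3665.6*I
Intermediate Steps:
M(q) = 9 - q^(3/2)*(-6 + √(-11 + q)) (M(q) = 9 - q*(-6 + √(q - 11))*√q = 9 - q*(-6 + √(-11 + q))*√q = 9 - q^(3/2)*(-6 + √(-11 + q)))
M((((4 + 1) + 4)*2)*(-4)) - 1*(-52749) = (9 + 6*((((4 + 1) + 4)*2)*(-4))^(3/2) - ((((4 + 1) + 4)*2)*(-4))^(3/2)*√(-11 + (((4 + 1) + 4)*2)*(-4))) - 1*(-52749) = (9 + 6*(((5 + 4)*2)*(-4))^(3/2) - (((5 + 4)*2)*(-4))^(3/2)*√(-11 + ((5 + 4)*2)*(-4))) + 52749 = (9 + 6*((9*2)*(-4))^(3/2) - ((9*2)*(-4))^(3/2)*√(-11 + (9*2)*(-4))) + 52749 = (9 + 6*(18*(-4))^(3/2) - (18*(-4))^(3/2)*√(-11 + 18*(-4))) + 52749 = (9 + 6*(-72)^(3/2) - (-72)^(3/2)*√(-11 - 72)) + 52749 = (9 + 6*(-432*I*√2) - (-432*I*√2)*√(-83)) + 52749 = (9 - 2592*I*√2 - (-432*I*√2)*I*√83) + 52749 = (9 - 2592*I*√2 - 432*√166) + 52749 = (9 - 432*√166 - 2592*I*√2) + 52749 = 52758 - 432*√166 - 2592*I*√2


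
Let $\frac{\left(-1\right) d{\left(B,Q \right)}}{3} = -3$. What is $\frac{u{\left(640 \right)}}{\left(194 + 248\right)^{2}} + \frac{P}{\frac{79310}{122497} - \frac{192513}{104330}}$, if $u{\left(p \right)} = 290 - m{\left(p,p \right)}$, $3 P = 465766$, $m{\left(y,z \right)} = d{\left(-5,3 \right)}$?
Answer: $- \frac{1162912334093927583017}{8971809981790812} \approx -1.2962 \cdot 10^{5}$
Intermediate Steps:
$d{\left(B,Q \right)} = 9$ ($d{\left(B,Q \right)} = \left(-3\right) \left(-3\right) = 9$)
$m{\left(y,z \right)} = 9$
$P = \frac{465766}{3}$ ($P = \frac{1}{3} \cdot 465766 = \frac{465766}{3} \approx 1.5526 \cdot 10^{5}$)
$u{\left(p \right)} = 281$ ($u{\left(p \right)} = 290 - 9 = 281$)
$\frac{u{\left(640 \right)}}{\left(194 + 248\right)^{2}} + \frac{P}{\frac{79310}{122497} - \frac{192513}{104330}} = \frac{281}{\left(194 + 248\right)^{2}} + \frac{465766}{3 \left(\frac{79310}{122497} - \frac{192513}{104330}\right)} = \frac{281}{442^{2}} + \frac{465766}{3 \left(79310 \cdot \frac{1}{122497} - \frac{192513}{104330}\right)} = \frac{281}{195364} + \frac{465766}{3 \left(\frac{79310}{122497} - \frac{192513}{104330}\right)} = 281 \cdot \frac{1}{195364} + \frac{465766}{3 \left(- \frac{15307852661}{12780112010}\right)} = \frac{281}{195364} + \frac{465766}{3} \left(- \frac{12780112010}{15307852661}\right) = \frac{281}{195364} - \frac{5952541650449660}{45923557983} = - \frac{1162912334093927583017}{8971809981790812}$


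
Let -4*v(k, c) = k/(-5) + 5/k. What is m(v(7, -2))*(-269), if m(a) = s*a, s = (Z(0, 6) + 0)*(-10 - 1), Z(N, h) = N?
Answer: 0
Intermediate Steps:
v(k, c) = -5/(4*k) + k/20 (v(k, c) = -(k/(-5) + 5/k)/4 = -(k*(-⅕) + 5/k)/4 = -(-k/5 + 5/k)/4 = -(5/k - k/5)/4 = -5/(4*k) + k/20)
s = 0 (s = (0 + 0)*(-10 - 1) = 0*(-11) = 0)
m(a) = 0 (m(a) = 0*a = 0)
m(v(7, -2))*(-269) = 0*(-269) = 0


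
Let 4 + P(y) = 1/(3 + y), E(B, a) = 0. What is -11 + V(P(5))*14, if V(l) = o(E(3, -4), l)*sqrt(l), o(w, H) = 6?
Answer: -11 + 21*I*sqrt(62) ≈ -11.0 + 165.35*I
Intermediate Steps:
P(y) = -4 + 1/(3 + y)
V(l) = 6*sqrt(l)
-11 + V(P(5))*14 = -11 + (6*sqrt((-11 - 4*5)/(3 + 5)))*14 = -11 + (6*sqrt((-11 - 20)/8))*14 = -11 + (6*sqrt((1/8)*(-31)))*14 = -11 + (6*sqrt(-31/8))*14 = -11 + (6*(I*sqrt(62)/4))*14 = -11 + (3*I*sqrt(62)/2)*14 = -11 + 21*I*sqrt(62)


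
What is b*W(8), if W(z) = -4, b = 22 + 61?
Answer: -332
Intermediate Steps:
b = 83
b*W(8) = 83*(-4) = -332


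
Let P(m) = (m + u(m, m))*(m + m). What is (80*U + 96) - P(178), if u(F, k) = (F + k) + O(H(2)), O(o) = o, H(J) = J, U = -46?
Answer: -194400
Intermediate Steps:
u(F, k) = 2 + F + k (u(F, k) = (F + k) + 2 = 2 + F + k)
P(m) = 2*m*(2 + 3*m) (P(m) = (m + (2 + m + m))*(m + m) = (m + (2 + 2*m))*(2*m) = (2 + 3*m)*(2*m) = 2*m*(2 + 3*m))
(80*U + 96) - P(178) = (80*(-46) + 96) - 2*178*(2 + 3*178) = (-3680 + 96) - 2*178*(2 + 534) = -3584 - 2*178*536 = -3584 - 1*190816 = -3584 - 190816 = -194400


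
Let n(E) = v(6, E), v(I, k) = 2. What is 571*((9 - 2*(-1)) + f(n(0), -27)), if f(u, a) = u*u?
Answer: 8565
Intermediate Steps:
n(E) = 2
f(u, a) = u²
571*((9 - 2*(-1)) + f(n(0), -27)) = 571*((9 - 2*(-1)) + 2²) = 571*((9 + 2) + 4) = 571*(11 + 4) = 571*15 = 8565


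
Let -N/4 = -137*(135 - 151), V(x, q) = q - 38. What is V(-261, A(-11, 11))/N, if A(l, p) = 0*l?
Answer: 19/4384 ≈ 0.0043339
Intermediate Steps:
A(l, p) = 0
V(x, q) = -38 + q
N = -8768 (N = -(-548)*(135 - 151) = -(-548)*(-16) = -4*2192 = -8768)
V(-261, A(-11, 11))/N = (-38 + 0)/(-8768) = -38*(-1/8768) = 19/4384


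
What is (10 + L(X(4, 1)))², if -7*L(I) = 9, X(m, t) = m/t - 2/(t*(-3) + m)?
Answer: 3721/49 ≈ 75.939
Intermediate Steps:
X(m, t) = -2/(m - 3*t) + m/t (X(m, t) = m/t - 2/(-3*t + m) = m/t - 2/(m - 3*t) = -2/(m - 3*t) + m/t)
L(I) = -9/7 (L(I) = -⅐*9 = -9/7)
(10 + L(X(4, 1)))² = (10 - 9/7)² = (61/7)² = 3721/49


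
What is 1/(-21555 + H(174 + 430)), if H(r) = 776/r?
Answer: -151/3254611 ≈ -4.6396e-5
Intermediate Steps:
1/(-21555 + H(174 + 430)) = 1/(-21555 + 776/(174 + 430)) = 1/(-21555 + 776/604) = 1/(-21555 + 776*(1/604)) = 1/(-21555 + 194/151) = 1/(-3254611/151) = -151/3254611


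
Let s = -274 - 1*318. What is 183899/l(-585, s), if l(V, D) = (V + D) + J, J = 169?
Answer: -183899/1008 ≈ -182.44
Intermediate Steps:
s = -592 (s = -274 - 318 = -592)
l(V, D) = 169 + D + V (l(V, D) = (V + D) + 169 = (D + V) + 169 = 169 + D + V)
183899/l(-585, s) = 183899/(169 - 592 - 585) = 183899/(-1008) = 183899*(-1/1008) = -183899/1008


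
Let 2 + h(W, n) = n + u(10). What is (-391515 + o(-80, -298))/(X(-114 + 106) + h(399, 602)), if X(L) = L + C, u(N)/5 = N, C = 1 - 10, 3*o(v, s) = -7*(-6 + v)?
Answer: -1173943/1899 ≈ -618.19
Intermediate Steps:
o(v, s) = 14 - 7*v/3 (o(v, s) = (-7*(-6 + v))/3 = (42 - 7*v)/3 = 14 - 7*v/3)
C = -9
u(N) = 5*N
h(W, n) = 48 + n (h(W, n) = -2 + (n + 5*10) = -2 + (n + 50) = -2 + (50 + n) = 48 + n)
X(L) = -9 + L (X(L) = L - 9 = -9 + L)
(-391515 + o(-80, -298))/(X(-114 + 106) + h(399, 602)) = (-391515 + (14 - 7/3*(-80)))/((-9 + (-114 + 106)) + (48 + 602)) = (-391515 + (14 + 560/3))/((-9 - 8) + 650) = (-391515 + 602/3)/(-17 + 650) = -1173943/3/633 = -1173943/3*1/633 = -1173943/1899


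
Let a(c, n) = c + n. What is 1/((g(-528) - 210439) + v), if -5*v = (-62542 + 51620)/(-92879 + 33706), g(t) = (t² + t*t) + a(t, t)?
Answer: 295865/102390877223 ≈ 2.8896e-6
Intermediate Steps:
g(t) = 2*t + 2*t² (g(t) = (t² + t*t) + (t + t) = (t² + t²) + 2*t = 2*t² + 2*t = 2*t + 2*t²)
v = -10922/295865 (v = -(-62542 + 51620)/(5*(-92879 + 33706)) = -(-10922)/(5*(-59173)) = -(-10922)*(-1)/(5*59173) = -⅕*10922/59173 = -10922/295865 ≈ -0.036915)
1/((g(-528) - 210439) + v) = 1/((2*(-528)*(1 - 528) - 210439) - 10922/295865) = 1/((2*(-528)*(-527) - 210439) - 10922/295865) = 1/((556512 - 210439) - 10922/295865) = 1/(346073 - 10922/295865) = 1/(102390877223/295865) = 295865/102390877223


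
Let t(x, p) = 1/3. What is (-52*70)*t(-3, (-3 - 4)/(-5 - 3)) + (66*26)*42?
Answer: 212576/3 ≈ 70859.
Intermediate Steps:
t(x, p) = 1/3
(-52*70)*t(-3, (-3 - 4)/(-5 - 3)) + (66*26)*42 = -52*70*(1/3) + (66*26)*42 = -3640*1/3 + 1716*42 = -3640/3 + 72072 = 212576/3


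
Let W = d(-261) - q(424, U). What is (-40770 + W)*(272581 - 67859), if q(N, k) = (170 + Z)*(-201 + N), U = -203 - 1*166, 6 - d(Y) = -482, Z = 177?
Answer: -24088204686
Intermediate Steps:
d(Y) = 488 (d(Y) = 6 - 1*(-482) = 6 + 482 = 488)
U = -369 (U = -203 - 166 = -369)
q(N, k) = -69747 + 347*N (q(N, k) = (170 + 177)*(-201 + N) = 347*(-201 + N) = -69747 + 347*N)
W = -76893 (W = 488 - (-69747 + 347*424) = 488 - (-69747 + 147128) = 488 - 1*77381 = 488 - 77381 = -76893)
(-40770 + W)*(272581 - 67859) = (-40770 - 76893)*(272581 - 67859) = -117663*204722 = -24088204686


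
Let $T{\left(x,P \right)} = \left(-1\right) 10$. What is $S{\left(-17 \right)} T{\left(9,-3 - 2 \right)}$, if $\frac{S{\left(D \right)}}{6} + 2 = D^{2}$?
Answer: $-17220$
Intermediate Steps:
$T{\left(x,P \right)} = -10$
$S{\left(D \right)} = -12 + 6 D^{2}$
$S{\left(-17 \right)} T{\left(9,-3 - 2 \right)} = \left(-12 + 6 \left(-17\right)^{2}\right) \left(-10\right) = \left(-12 + 6 \cdot 289\right) \left(-10\right) = \left(-12 + 1734\right) \left(-10\right) = 1722 \left(-10\right) = -17220$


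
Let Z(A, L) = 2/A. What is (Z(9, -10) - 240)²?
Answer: 4656964/81 ≈ 57493.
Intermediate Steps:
(Z(9, -10) - 240)² = (2/9 - 240)² = (-2158/9)² = 4656964/81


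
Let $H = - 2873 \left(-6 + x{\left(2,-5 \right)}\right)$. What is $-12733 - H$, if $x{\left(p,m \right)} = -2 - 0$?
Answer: $-35717$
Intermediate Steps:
$x{\left(p,m \right)} = -2$ ($x{\left(p,m \right)} = -2 + 0 = -2$)
$H = 22984$ ($H = - 2873 \left(-6 - 2\right) = \left(-2873\right) \left(-8\right) = 22984$)
$-12733 - H = -12733 - 22984 = -35717$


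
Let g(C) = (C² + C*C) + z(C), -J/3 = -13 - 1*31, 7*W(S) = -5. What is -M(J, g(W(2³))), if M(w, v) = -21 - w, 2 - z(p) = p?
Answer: 153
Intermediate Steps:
z(p) = 2 - p
W(S) = -5/7 (W(S) = (⅐)*(-5) = -5/7)
J = 132 (J = -3*(-13 - 1*31) = -3*(-13 - 31) = -3*(-44) = 132)
g(C) = 2 - C + 2*C² (g(C) = (C² + C*C) + (2 - C) = (C² + C²) + (2 - C) = 2*C² + (2 - C) = 2 - C + 2*C²)
-M(J, g(W(2³))) = -(-21 - 1*132) = -(-21 - 132) = -1*(-153) = 153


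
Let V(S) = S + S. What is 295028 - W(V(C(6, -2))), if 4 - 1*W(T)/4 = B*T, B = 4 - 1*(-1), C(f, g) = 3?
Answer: 295132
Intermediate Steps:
B = 5 (B = 4 + 1 = 5)
V(S) = 2*S
W(T) = 16 - 20*T
295028 - W(V(C(6, -2))) = 295028 - (16 - 40*3) = 295028 - (16 - 20*6) = 295028 - (16 - 120) = 295028 - 1*(-104) = 295028 + 104 = 295132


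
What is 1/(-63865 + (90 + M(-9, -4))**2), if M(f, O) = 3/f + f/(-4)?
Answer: -144/7979951 ≈ -1.8045e-5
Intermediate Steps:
M(f, O) = 3/f - f/4 (M(f, O) = 3/f + f*(-1/4) = 3/f - f/4)
1/(-63865 + (90 + M(-9, -4))**2) = 1/(-63865 + (90 + (3/(-9) - 1/4*(-9)))**2) = 1/(-63865 + (90 + (3*(-1/9) + 9/4))**2) = 1/(-63865 + (90 + (-1/3 + 9/4))**2) = 1/(-63865 + (90 + 23/12)**2) = 1/(-63865 + (1103/12)**2) = 1/(-63865 + 1216609/144) = 1/(-7979951/144) = -144/7979951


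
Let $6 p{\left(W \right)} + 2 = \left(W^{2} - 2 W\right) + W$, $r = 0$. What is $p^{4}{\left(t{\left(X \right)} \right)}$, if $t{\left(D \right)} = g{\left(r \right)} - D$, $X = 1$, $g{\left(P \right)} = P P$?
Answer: $0$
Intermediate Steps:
$g{\left(P \right)} = P^{2}$
$t{\left(D \right)} = - D$ ($t{\left(D \right)} = 0^{2} - D = 0 - D = - D$)
$p{\left(W \right)} = - \frac{1}{3} - \frac{W}{6} + \frac{W^{2}}{6}$ ($p{\left(W \right)} = - \frac{1}{3} + \frac{\left(W^{2} - 2 W\right) + W}{6} = - \frac{1}{3} + \frac{W^{2} - W}{6} = - \frac{1}{3} + \left(- \frac{W}{6} + \frac{W^{2}}{6}\right) = - \frac{1}{3} - \frac{W}{6} + \frac{W^{2}}{6}$)
$p^{4}{\left(t{\left(X \right)} \right)} = \left(- \frac{1}{3} - \frac{\left(-1\right) 1}{6} + \frac{\left(\left(-1\right) 1\right)^{2}}{6}\right)^{4} = \left(- \frac{1}{3} - - \frac{1}{6} + \frac{\left(-1\right)^{2}}{6}\right)^{4} = \left(- \frac{1}{3} + \frac{1}{6} + \frac{1}{6} \cdot 1\right)^{4} = \left(- \frac{1}{3} + \frac{1}{6} + \frac{1}{6}\right)^{4} = 0^{4} = 0$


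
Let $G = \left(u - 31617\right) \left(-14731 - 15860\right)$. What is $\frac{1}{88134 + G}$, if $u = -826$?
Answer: $\frac{1}{992551947} \approx 1.0075 \cdot 10^{-9}$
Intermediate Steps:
$G = 992463813$ ($G = \left(-826 - 31617\right) \left(-14731 - 15860\right) = \left(-32443\right) \left(-30591\right) = 992463813$)
$\frac{1}{88134 + G} = \frac{1}{88134 + 992463813} = \frac{1}{992551947}$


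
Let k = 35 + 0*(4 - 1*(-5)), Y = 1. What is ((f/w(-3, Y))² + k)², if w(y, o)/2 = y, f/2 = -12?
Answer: 2601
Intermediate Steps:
f = -24 (f = 2*(-12) = -24)
w(y, o) = 2*y
k = 35 (k = 35 + 0*(4 + 5) = 35 + 0*9 = 35 + 0 = 35)
((f/w(-3, Y))² + k)² = ((-24/(2*(-3)))² + 35)² = ((-24/(-6))² + 35)² = ((-24*(-⅙))² + 35)² = (4² + 35)² = (16 + 35)² = 51² = 2601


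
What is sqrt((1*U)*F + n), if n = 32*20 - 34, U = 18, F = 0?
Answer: sqrt(606) ≈ 24.617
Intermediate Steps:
n = 606 (n = 640 - 34 = 606)
sqrt((1*U)*F + n) = sqrt((1*18)*0 + 606) = sqrt(18*0 + 606) = sqrt(0 + 606) = sqrt(606)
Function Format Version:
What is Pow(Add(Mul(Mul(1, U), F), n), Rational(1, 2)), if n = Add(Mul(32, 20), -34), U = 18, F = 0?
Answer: Pow(606, Rational(1, 2)) ≈ 24.617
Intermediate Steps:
n = 606 (n = Add(640, -34) = 606)
Pow(Add(Mul(Mul(1, U), F), n), Rational(1, 2)) = Pow(Add(Mul(Mul(1, 18), 0), 606), Rational(1, 2)) = Pow(Add(Mul(18, 0), 606), Rational(1, 2)) = Pow(Add(0, 606), Rational(1, 2)) = Pow(606, Rational(1, 2))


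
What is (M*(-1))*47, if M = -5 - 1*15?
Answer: 940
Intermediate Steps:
M = -20 (M = -5 - 15 = -20)
(M*(-1))*47 = -20*(-1)*47 = 20*47 = 940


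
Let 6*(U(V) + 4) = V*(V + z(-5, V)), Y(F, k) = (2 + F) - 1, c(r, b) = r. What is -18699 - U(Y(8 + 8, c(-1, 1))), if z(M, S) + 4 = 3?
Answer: -56221/3 ≈ -18740.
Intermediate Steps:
z(M, S) = -1 (z(M, S) = -4 + 3 = -1)
Y(F, k) = 1 + F
U(V) = -4 + V*(-1 + V)/6 (U(V) = -4 + (V*(V - 1))/6 = -4 + (V*(-1 + V))/6 = -4 + V*(-1 + V)/6)
-18699 - U(Y(8 + 8, c(-1, 1))) = -18699 - (-4 - (1 + (8 + 8))/6 + (1 + (8 + 8))²/6) = -18699 - (-4 - (1 + 16)/6 + (1 + 16)²/6) = -18699 - (-4 - ⅙*17 + (⅙)*17²) = -18699 - (-4 - 17/6 + (⅙)*289) = -18699 - (-4 - 17/6 + 289/6) = -18699 - 1*124/3 = -18699 - 124/3 = -56221/3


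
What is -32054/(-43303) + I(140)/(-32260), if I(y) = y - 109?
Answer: 1032719647/1396954780 ≈ 0.73926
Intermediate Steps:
I(y) = -109 + y
-32054/(-43303) + I(140)/(-32260) = -32054/(-43303) + (-109 + 140)/(-32260) = -32054*(-1/43303) + 31*(-1/32260) = 32054/43303 - 31/32260 = 1032719647/1396954780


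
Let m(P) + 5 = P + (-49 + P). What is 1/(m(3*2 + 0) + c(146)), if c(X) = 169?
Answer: 1/127 ≈ 0.0078740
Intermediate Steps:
m(P) = -54 + 2*P (m(P) = -5 + (P + (-49 + P)) = -5 + (-49 + 2*P) = -54 + 2*P)
1/(m(3*2 + 0) + c(146)) = 1/((-54 + 2*(3*2 + 0)) + 169) = 1/((-54 + 2*(6 + 0)) + 169) = 1/((-54 + 2*6) + 169) = 1/((-54 + 12) + 169) = 1/(-42 + 169) = 1/127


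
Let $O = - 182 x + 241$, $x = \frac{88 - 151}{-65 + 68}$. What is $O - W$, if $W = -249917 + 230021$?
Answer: $23959$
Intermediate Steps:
$x = -21$ ($x = - \frac{63}{3} = \left(-63\right) \frac{1}{3} = -21$)
$W = -19896$
$O = 4063$ ($O = \left(-182\right) \left(-21\right) + 241 = 3822 + 241 = 4063$)
$O - W = 4063 - -19896 = 4063 + 19896 = 23959$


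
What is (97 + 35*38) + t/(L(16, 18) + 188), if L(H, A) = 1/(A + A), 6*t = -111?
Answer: 9658697/6769 ≈ 1426.9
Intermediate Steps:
t = -37/2 (t = (1/6)*(-111) = -37/2 ≈ -18.500)
L(H, A) = 1/(2*A)
(97 + 35*38) + t/(L(16, 18) + 188) = (97 + 35*38) - 37/(2*((1/2)/18 + 188)) = (97 + 1330) - 37/(2*((1/2)*(1/18) + 188)) = 1427 - 37/(2*(1/36 + 188)) = 1427 - 37/(2*6769/36) = 1427 - 37/2*36/6769 = 1427 - 666/6769 = 9658697/6769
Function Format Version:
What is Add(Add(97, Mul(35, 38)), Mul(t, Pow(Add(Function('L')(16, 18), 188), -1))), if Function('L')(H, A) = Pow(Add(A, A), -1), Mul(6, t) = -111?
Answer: Rational(9658697, 6769) ≈ 1426.9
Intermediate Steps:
t = Rational(-37, 2) (t = Mul(Rational(1, 6), -111) = Rational(-37, 2) ≈ -18.500)
Function('L')(H, A) = Mul(Rational(1, 2), Pow(A, -1)) (Function('L')(H, A) = Pow(Mul(2, A), -1) = Mul(Rational(1, 2), Pow(A, -1)))
Add(Add(97, Mul(35, 38)), Mul(t, Pow(Add(Function('L')(16, 18), 188), -1))) = Add(Add(97, Mul(35, 38)), Mul(Rational(-37, 2), Pow(Add(Mul(Rational(1, 2), Pow(18, -1)), 188), -1))) = Add(Add(97, 1330), Mul(Rational(-37, 2), Pow(Add(Mul(Rational(1, 2), Rational(1, 18)), 188), -1))) = Add(1427, Mul(Rational(-37, 2), Pow(Add(Rational(1, 36), 188), -1))) = Add(1427, Mul(Rational(-37, 2), Pow(Rational(6769, 36), -1))) = Add(1427, Mul(Rational(-37, 2), Rational(36, 6769))) = Add(1427, Rational(-666, 6769)) = Rational(9658697, 6769)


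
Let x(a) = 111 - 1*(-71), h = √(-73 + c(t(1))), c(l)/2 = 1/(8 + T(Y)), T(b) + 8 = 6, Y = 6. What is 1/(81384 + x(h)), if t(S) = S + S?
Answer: 1/81566 ≈ 1.2260e-5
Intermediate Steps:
T(b) = -2 (T(b) = -8 + 6 = -2)
t(S) = 2*S
c(l) = ⅓ (c(l) = 2/(8 - 2) = 2/6 = 2*(⅙) = ⅓)
h = I*√654/3 (h = √(-73 + ⅓) = √(-218/3) = I*√654/3 ≈ 8.5245*I)
x(a) = 182 (x(a) = 111 + 71 = 182)
1/(81384 + x(h)) = 1/(81384 + 182) = 1/81566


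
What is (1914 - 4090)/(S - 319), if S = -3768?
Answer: 2176/4087 ≈ 0.53242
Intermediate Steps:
(1914 - 4090)/(S - 319) = (1914 - 4090)/(-3768 - 319) = -2176/(-4087) = -2176*(-1/4087) = 2176/4087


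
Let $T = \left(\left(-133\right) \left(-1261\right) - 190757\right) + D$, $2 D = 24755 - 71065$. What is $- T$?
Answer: $46199$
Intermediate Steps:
$D = -23155$ ($D = \frac{24755 - 71065}{2} = \frac{1}{2} \left(-46310\right) = -23155$)
$T = -46199$ ($T = \left(\left(-133\right) \left(-1261\right) - 190757\right) - 23155 = \left(167713 - 190757\right) - 23155 = -23044 - 23155 = -46199$)
$- T = \left(-1\right) \left(-46199\right) = 46199$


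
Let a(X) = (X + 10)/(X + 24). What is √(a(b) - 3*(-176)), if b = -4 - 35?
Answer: √119235/15 ≈ 23.020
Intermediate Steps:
b = -39
a(X) = (10 + X)/(24 + X)
√(a(b) - 3*(-176)) = √((10 - 39)/(24 - 39) - 3*(-176)) = √(-29/(-15) + 528) = √(-1/15*(-29) + 528) = √(29/15 + 528) = √(7949/15) = √119235/15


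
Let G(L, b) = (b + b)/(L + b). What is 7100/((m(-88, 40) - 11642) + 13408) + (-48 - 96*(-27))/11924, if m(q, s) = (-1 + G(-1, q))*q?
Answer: 989393674/222856579 ≈ 4.4396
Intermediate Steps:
G(L, b) = 2*b/(L + b) (G(L, b) = (2*b)/(L + b) = 2*b/(L + b))
m(q, s) = q*(-1 + 2*q/(-1 + q)) (m(q, s) = (-1 + 2*q/(-1 + q))*q = q*(-1 + 2*q/(-1 + q)))
7100/((m(-88, 40) - 11642) + 13408) + (-48 - 96*(-27))/11924 = 7100/((-88*(1 - 88)/(-1 - 88) - 11642) + 13408) + (-48 - 96*(-27))/11924 = 7100/((-88*(-87)/(-89) - 11642) + 13408) + (-48 + 2592)*(1/11924) = 7100/((-88*(-1/89)*(-87) - 11642) + 13408) + 2544*(1/11924) = 7100/((-7656/89 - 11642) + 13408) + 636/2981 = 7100/(-1043794/89 + 13408) + 636/2981 = 7100/(149518/89) + 636/2981 = 7100*(89/149518) + 636/2981 = 315950/74759 + 636/2981 = 989393674/222856579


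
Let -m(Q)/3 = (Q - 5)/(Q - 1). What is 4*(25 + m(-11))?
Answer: 84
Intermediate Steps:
m(Q) = -3*(-5 + Q)/(-1 + Q) (m(Q) = -3*(Q - 5)/(Q - 1) = -3*(-5 + Q)/(-1 + Q))
4*(25 + m(-11)) = 4*(25 + 3*(5 - 1*(-11))/(-1 - 11)) = 4*(25 + 3*(5 + 11)/(-12)) = 4*(25 + 3*(-1/12)*16) = 4*(25 - 4) = 4*21 = 84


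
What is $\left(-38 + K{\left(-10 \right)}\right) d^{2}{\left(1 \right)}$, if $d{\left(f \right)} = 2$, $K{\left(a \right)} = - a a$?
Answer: $-552$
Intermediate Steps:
$K{\left(a \right)} = - a^{2}$
$\left(-38 + K{\left(-10 \right)}\right) d^{2}{\left(1 \right)} = \left(-38 - \left(-10\right)^{2}\right) 2^{2} = \left(-38 - 100\right) 4 = \left(-138\right) 4 = -552$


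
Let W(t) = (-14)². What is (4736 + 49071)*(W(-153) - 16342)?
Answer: -868767822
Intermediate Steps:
W(t) = 196
(4736 + 49071)*(W(-153) - 16342) = (4736 + 49071)*(196 - 16342) = 53807*(-16146) = -868767822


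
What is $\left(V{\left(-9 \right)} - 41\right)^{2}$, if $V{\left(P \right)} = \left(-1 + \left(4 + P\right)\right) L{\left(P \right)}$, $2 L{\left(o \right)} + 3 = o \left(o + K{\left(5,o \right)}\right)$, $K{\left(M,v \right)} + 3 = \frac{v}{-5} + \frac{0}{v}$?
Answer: $\frac{2362369}{25} \approx 94495.0$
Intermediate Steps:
$K{\left(M,v \right)} = -3 - \frac{v}{5}$ ($K{\left(M,v \right)} = -3 + \left(\frac{v}{-5} + \frac{0}{v}\right) = -3 + \left(v \left(- \frac{1}{5}\right) + 0\right) = -3 + \left(- \frac{v}{5} + 0\right) = -3 - \frac{v}{5}$)
$L{\left(o \right)} = - \frac{3}{2} + \frac{o \left(-3 + \frac{4 o}{5}\right)}{2}$ ($L{\left(o \right)} = - \frac{3}{2} + \frac{o \left(o - \left(3 + \frac{o}{5}\right)\right)}{2} = - \frac{3}{2} + \frac{o \left(-3 + \frac{4 o}{5}\right)}{2}$)
$V{\left(P \right)} = \left(3 + P\right) \left(- \frac{3}{2} - \frac{3 P}{2} + \frac{2 P^{2}}{5}\right)$ ($V{\left(P \right)} = \left(-1 + \left(4 + P\right)\right) \left(- \frac{3}{2} - \frac{3 P}{2} + \frac{2 P^{2}}{5}\right) = \left(3 + P\right) \left(- \frac{3}{2} - \frac{3 P}{2} + \frac{2 P^{2}}{5}\right)$)
$\left(V{\left(-9 \right)} - 41\right)^{2} = \left(\left(- \frac{9}{2} - -54 - \frac{3 \left(-9\right)^{2}}{10} + \frac{2 \left(-9\right)^{3}}{5}\right) - 41\right)^{2} = \left(\left(- \frac{9}{2} + 54 - \frac{243}{10} + \frac{2}{5} \left(-729\right)\right) - 41\right)^{2} = \left(\left(- \frac{9}{2} + 54 - \frac{243}{10} - \frac{1458}{5}\right) - 41\right)^{2} = \left(- \frac{1332}{5} - 41\right)^{2} = \left(- \frac{1537}{5}\right)^{2} = \frac{2362369}{25}$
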